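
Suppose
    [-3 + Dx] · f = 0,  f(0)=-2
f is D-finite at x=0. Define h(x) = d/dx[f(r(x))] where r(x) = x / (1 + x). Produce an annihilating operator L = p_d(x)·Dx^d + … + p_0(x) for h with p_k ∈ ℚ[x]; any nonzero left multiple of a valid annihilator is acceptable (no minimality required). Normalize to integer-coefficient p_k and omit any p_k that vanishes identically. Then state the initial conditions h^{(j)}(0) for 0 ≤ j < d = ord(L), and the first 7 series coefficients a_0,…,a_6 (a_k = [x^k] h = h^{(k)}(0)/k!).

f: a_k = -2, -6, -9, -9, -27/4, -81/20, -81/40, …
Change of var in L_f (x↦r) gives L₀.
h₀' ⇒ L via d/dx closure of L₀.
L = (1 - 2·x) + (-1 - 2·x - x^2)·Dx  (order 1).
h: a_k = -6, -6, 9, -3, -21/4, 207/20, -411/40, …
ICs: h(0) = -6.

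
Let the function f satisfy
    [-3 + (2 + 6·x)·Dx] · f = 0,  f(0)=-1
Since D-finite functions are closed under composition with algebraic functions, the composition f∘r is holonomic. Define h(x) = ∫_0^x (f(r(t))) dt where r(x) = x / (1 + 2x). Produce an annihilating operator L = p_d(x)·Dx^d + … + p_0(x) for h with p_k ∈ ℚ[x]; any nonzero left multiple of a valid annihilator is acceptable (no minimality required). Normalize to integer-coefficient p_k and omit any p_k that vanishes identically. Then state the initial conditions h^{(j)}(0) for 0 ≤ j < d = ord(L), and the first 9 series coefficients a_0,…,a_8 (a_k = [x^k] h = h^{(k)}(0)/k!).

f: a_k = -1, -3/2, 9/8, -27/16, 405/128, -1701/256, 15309/1024, -72171/2048, 2814669/32768, …
Change of var in L_f (x↦r) gives L₀.
∫: right-multiply L₀ by Dx.
L = -3·Dx + (2 + 14·x + 20·x^2)·Dx^2  (order 2).
h: a_k = 0, -1, -3/4, 11/8, -195/64, 993/128, -11303/512, 492501/7168, -3761283/16384, …
ICs: h(0) = 0, h′(0) = -1.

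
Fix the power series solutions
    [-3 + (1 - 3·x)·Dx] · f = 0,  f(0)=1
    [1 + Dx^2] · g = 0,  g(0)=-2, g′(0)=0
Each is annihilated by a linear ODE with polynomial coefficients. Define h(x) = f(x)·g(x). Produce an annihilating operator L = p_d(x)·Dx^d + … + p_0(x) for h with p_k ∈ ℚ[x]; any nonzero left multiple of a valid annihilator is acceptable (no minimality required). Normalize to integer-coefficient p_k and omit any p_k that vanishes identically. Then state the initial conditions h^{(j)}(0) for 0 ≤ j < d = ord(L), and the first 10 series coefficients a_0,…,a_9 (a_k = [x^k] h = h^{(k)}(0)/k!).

f: a_k = 1, 3, 9, 27, 81, 243, 729, 2187, 6561, 19683, …
g: a_k = -2, 0, 1, 0, -1/12, 0, 1/360, 0, -1/20160, 0, …
h₀=f·g: eliminate ⇒ L₀, order ≤ 1·2.
L = (-1 + 3·x) + 6·Dx + (-1 + 3·x)·Dx^2  (order 2).
h: a_k = -2, -6, -17, -51, -1837/12, -1837/4, -495989/360, -495989/120, -249978457/20160, -249978457/6720, …
ICs: h(0) = -2, h′(0) = -6.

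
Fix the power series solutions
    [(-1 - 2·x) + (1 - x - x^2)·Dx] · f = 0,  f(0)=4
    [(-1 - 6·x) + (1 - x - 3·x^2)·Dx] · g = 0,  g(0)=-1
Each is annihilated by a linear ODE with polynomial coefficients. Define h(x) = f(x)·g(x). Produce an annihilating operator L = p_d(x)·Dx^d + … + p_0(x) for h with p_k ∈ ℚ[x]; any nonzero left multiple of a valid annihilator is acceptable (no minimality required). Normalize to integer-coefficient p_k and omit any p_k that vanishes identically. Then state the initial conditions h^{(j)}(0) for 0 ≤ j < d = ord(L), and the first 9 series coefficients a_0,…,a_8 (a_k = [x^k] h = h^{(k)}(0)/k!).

f: a_k = 4, 4, 8, 12, 20, 32, 52, 84, 136, …
g: a_k = -1, -1, -4, -7, -19, -40, -97, -217, -508, …
Product ⇒ symmetric product L₀, ord ≤ 1.
L = (-2 - 6·x + 12·x^2 + 12·x^3) + (1 - 2·x - 3·x^2 + 4·x^3 + 3·x^4)·Dx  (order 1).
h: a_k = -4, -8, -28, -64, -168, -392, -948, -2208, -5188, …
ICs: h(0) = -4.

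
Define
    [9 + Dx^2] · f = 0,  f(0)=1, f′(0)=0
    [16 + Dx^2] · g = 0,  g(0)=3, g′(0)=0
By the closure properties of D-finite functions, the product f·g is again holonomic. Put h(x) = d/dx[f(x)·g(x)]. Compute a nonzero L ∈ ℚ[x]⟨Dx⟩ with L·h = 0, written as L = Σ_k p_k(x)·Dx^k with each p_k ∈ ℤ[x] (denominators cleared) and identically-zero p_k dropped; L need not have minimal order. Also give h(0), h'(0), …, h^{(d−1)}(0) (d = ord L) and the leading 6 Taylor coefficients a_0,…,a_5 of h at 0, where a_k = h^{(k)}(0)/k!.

f: a_k = 1, 0, -9/2, 0, 27/8, 0, …
g: a_k = 3, 0, -24, 0, 32, 0, …
f·g: L₀ = L_f ⊗_s L_g, ord ≤ 2·2.
h₀' ⇒ L via d/dx closure of L₀.
L = 49 + 50·Dx^2 + Dx^4  (order 4).
h: a_k = 0, -75, 0, 1201/2, 0, -11765/8, …
ICs: h(0) = 0, h′(0) = -75, h′′(0) = 0, h′′′(0) = 3603.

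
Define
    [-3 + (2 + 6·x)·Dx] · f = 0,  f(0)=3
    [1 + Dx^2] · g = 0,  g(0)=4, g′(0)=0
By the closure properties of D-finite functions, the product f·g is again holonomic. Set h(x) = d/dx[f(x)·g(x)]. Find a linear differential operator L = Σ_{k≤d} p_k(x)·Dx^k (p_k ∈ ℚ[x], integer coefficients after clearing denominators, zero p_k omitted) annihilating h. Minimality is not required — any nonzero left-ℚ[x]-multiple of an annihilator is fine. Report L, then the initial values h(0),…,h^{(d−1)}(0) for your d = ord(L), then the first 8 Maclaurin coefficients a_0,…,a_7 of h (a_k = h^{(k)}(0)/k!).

L = (133 + 2352·x + 4104·x^2 + 1728·x^3 + 1296·x^4) + (276 + 540·x - 1296·x^2 - 1296·x^3)·Dx + (124 + 840·x + 1836·x^2 + 1728·x^3 + 1296·x^4)·Dx^2  (order 2).
h: a_k = 18, -39, 135/4, -983/8, 22515/64, -618229/640, 6878207/2560, -810807791/107520, …
ICs: h(0) = 18, h′(0) = -39.

f: a_k = 3, 9/2, -27/8, 81/16, -1215/128, 5103/256, -45927/1024, 216513/2048, …
g: a_k = 4, 0, -2, 0, 1/6, 0, -1/180, 0, …
f·g: L₀ = L_f ⊗_s L_g, ord ≤ 1·2.
h₀' ⇒ L via d/dx closure of L₀.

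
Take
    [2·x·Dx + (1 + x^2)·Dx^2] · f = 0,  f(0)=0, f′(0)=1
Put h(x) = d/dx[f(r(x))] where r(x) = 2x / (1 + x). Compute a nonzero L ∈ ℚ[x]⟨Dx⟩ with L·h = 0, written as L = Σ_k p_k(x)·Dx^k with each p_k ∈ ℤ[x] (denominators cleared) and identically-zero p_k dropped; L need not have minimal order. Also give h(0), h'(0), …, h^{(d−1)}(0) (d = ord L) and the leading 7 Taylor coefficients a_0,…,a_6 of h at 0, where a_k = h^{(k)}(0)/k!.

L = (2 + 10·x) + (1 + 2·x + 5·x^2)·Dx  (order 1).
h: a_k = 2, -4, -2, 24, -38, -44, 278, …
ICs: h(0) = 2.

f: a_k = 0, 1, 0, -1/3, 0, 1/5, 0, …
h₀=f(r): pull back L_f along r ⇒ L₀.
h₀' ⇒ L via d/dx closure of L₀.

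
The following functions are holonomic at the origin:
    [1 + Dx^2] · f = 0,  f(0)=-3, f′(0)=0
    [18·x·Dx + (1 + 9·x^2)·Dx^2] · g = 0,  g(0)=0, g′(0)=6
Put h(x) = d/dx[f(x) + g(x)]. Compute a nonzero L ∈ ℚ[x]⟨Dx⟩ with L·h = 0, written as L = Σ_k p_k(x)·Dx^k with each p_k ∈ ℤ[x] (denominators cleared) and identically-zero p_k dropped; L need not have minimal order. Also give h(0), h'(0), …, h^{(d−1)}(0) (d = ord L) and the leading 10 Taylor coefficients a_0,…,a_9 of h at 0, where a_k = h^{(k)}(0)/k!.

f: a_k = -3, 0, 3/2, 0, -1/8, 0, 1/240, 0, -1/13440, 0, …
g: a_k = 0, 6, 0, -18, 0, 486/5, 0, -4374/7, 0, 4374, …
f+g: L₀ = lclm(L_f,L_g), ord ≤ 2+2.
Derive L from L₀ (diff closure).
L = (-1926·x + 17820·x^3 + 1458·x^5) + (-17 + 351·x^2 + 4617·x^4 + 729·x^6)·Dx + (-1926·x + 17820·x^3 + 1458·x^5)·Dx^2 + (-17 + 351·x^2 + 4617·x^4 + 729·x^6)·Dx^3  (order 3).
h: a_k = 6, 3, -54, -1/2, 486, 1/40, -4374, -1/1680, 39366, 1/120960, …
ICs: h(0) = 6, h′(0) = 3, h′′(0) = -108.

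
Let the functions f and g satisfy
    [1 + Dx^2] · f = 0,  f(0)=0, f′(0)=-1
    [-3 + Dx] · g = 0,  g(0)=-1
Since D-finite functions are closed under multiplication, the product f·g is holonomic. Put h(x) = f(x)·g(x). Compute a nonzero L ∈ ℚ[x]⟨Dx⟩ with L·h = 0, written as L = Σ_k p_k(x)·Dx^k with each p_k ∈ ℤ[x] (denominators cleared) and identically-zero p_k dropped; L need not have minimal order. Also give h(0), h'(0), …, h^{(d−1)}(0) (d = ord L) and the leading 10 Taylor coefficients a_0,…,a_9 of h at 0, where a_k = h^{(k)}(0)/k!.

f: a_k = 0, -1, 0, 1/6, 0, -1/120, 0, 1/5040, 0, -1/362880, …
g: a_k = -1, -3, -9/2, -9/2, -27/8, -81/40, -81/80, -243/560, -729/4480, -243/4480, …
Sym-product of L_f,L_g gives L₀ (≤ ord 2).
L = 10 - 6·Dx + Dx^2  (order 2).
h: a_k = 0, 1, 3, 13/3, 4, 79/30, 13/10, 307/630, 2/15, 481/22680, …
ICs: h(0) = 0, h′(0) = 1.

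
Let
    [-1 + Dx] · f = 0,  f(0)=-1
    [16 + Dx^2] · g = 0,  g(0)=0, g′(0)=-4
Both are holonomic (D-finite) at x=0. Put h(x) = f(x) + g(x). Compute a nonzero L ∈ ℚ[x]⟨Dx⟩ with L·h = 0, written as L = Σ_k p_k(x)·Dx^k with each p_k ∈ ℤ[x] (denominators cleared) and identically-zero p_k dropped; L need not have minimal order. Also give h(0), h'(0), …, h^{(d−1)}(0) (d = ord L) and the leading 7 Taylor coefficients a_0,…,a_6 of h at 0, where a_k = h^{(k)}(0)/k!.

L = -16 + 16·Dx - Dx^2 + Dx^3  (order 3).
h: a_k = -1, -5, -1/2, 21/2, -1/24, -205/24, -1/720, …
ICs: h(0) = -1, h′(0) = -5, h′′(0) = -1.

f: a_k = -1, -1, -1/2, -1/6, -1/24, -1/120, -1/720, …
g: a_k = 0, -4, 0, 32/3, 0, -128/15, 0, …
L₀ := lclm(L_f,L_g); ord L₀ ≤ 1+2.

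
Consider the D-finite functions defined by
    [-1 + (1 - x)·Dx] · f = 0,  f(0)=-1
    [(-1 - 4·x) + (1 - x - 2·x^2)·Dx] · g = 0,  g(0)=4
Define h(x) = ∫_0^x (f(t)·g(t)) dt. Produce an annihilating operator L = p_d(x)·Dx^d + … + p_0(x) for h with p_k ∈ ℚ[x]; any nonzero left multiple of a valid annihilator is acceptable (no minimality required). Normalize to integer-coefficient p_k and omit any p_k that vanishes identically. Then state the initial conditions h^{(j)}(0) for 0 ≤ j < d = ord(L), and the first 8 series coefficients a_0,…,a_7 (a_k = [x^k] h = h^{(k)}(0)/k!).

L = (-2 - 2·x + 6·x^2)·Dx + (1 - 2·x - x^2 + 2·x^3)·Dx^2  (order 2).
h: a_k = 0, -4, -4, -20/3, -10, -84/5, -28, -340/7, …
ICs: h(0) = 0, h′(0) = -4.

f: a_k = -1, -1, -1, -1, -1, -1, -1, -1, …
g: a_k = 4, 4, 12, 20, 44, 84, 172, 340, …
L₀ := L_f ⊗_s L_g (sym. prod.), ord ≤ 1.
h=∫h₀ ⇒ L = L₀·Dx.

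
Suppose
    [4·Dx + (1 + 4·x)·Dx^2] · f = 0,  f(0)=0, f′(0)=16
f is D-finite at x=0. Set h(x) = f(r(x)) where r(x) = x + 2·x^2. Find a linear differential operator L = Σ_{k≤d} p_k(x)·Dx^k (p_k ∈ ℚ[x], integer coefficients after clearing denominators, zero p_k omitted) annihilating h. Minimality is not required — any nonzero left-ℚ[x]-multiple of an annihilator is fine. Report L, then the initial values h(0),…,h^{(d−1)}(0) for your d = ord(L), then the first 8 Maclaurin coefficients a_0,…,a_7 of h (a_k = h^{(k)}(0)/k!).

f: a_k = 0, 16, -32, 256/3, -256, 4096/5, -8192/3, 65536/7, …
f∘r: x↦r, Dx↦Dx/r' in L_f ⇒ L₀.
L = (16·x + 32·x^2)·Dx + (1 + 8·x + 24·x^2 + 32·x^3)·Dx^2  (order 2).
h: a_k = 0, 16, 0, -128/3, 128, -1024/5, 0, 8192/7, …
ICs: h(0) = 0, h′(0) = 16.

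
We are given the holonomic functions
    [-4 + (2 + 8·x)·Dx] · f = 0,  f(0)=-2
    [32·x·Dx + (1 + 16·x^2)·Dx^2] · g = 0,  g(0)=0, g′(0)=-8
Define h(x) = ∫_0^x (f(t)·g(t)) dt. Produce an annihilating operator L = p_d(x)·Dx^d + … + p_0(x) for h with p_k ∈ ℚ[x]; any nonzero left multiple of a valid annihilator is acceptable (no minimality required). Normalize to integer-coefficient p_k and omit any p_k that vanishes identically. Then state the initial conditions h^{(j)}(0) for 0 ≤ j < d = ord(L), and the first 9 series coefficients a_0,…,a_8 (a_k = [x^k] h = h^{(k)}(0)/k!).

f: a_k = -2, -4, 4, -8, 20, -56, 168, -528, 1716, …
g: a_k = 0, -8, 0, 128/3, 0, -2048/5, 0, 32768/7, 0, …
Sym-product of L_f,L_g gives L₀ (≤ ord 2).
∫: right-multiply L₀ by Dx.
L = (12 - 64·x - 64·x^2)·Dx + (-4 + 16·x + 192·x^2 + 256·x^3)·Dx^2 + (1 + 8·x + 32·x^2 + 128·x^3 + 256·x^4)·Dx^3  (order 3).
h: a_k = 0, 0, 8, 32/3, -88/3, -64/3, 6224/45, 26176/105, -150824/105, …
ICs: h(0) = 0, h′(0) = 0, h′′(0) = 16.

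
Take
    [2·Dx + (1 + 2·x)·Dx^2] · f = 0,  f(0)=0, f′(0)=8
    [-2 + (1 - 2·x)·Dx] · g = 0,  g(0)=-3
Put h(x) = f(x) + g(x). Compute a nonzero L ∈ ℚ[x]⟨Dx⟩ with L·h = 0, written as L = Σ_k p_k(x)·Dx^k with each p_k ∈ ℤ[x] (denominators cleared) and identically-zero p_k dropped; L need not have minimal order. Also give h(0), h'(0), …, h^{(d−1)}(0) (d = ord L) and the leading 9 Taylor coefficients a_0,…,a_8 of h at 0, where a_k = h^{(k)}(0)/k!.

f: a_k = 0, 8, -8, 32/3, -16, 128/5, -128/3, 512/7, -128, …
g: a_k = -3, -6, -12, -24, -48, -96, -192, -384, -768, …
Sum ⇒ L₀ = lclm(L_f,L_g) in ℚ(x)⟨Dx⟩.
L = (-40 - 16·x)·Dx + (-8 - 64·x - 32·x^2)·Dx^2 + (3 + 2·x - 12·x^2 - 8·x^3)·Dx^3  (order 3).
h: a_k = -3, 2, -20, -40/3, -64, -352/5, -704/3, -2176/7, -896, …
ICs: h(0) = -3, h′(0) = 2, h′′(0) = -40.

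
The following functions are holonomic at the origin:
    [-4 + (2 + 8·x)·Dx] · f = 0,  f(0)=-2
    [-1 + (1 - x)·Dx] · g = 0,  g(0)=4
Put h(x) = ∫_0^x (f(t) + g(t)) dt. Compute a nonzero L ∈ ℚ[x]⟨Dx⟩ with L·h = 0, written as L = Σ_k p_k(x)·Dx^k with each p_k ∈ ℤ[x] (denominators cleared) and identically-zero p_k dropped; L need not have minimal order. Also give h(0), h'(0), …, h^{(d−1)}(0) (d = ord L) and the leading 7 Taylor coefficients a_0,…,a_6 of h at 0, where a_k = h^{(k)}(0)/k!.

L = (8 + 12·x)·Dx + (-6 - 8·x - 36·x^2)·Dx^2 + (-1 + 3·x + 22·x^2 - 24·x^3)·Dx^3  (order 3).
h: a_k = 0, 2, 0, 8/3, -1, 24/5, -26/3, …
ICs: h(0) = 0, h′(0) = 2, h′′(0) = 0.

f: a_k = -2, -4, 4, -8, 20, -56, 168, …
g: a_k = 4, 4, 4, 4, 4, 4, 4, …
Sum ⇒ L₀ = lclm(L_f,L_g) in ℚ(x)⟨Dx⟩.
h=∫₀ˣh₀: take L = L₀·Dx.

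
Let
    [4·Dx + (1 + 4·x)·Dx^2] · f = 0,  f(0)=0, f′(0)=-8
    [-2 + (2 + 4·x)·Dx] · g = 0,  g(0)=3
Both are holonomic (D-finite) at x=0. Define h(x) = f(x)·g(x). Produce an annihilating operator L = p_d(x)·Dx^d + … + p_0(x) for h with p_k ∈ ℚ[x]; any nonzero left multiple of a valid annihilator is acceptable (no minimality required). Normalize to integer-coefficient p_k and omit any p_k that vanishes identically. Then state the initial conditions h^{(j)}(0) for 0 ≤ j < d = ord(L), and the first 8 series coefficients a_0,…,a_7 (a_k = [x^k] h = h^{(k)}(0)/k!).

L = (-1 + 4·x) + (2 + 4·x)·Dx + (1 + 8·x + 20·x^2 + 16·x^3)·Dx^2  (order 2).
h: a_k = 0, -24, 24, -68, 220, -3709/5, 12801/5, -629127/70, …
ICs: h(0) = 0, h′(0) = -24.

f: a_k = 0, -8, 16, -128/3, 128, -2048/5, 4096/3, -32768/7, …
g: a_k = 3, 3, -3/2, 3/2, -15/8, 21/8, -63/16, 99/16, …
L₀ := L_f ⊗_s L_g (sym. prod.), ord ≤ 2.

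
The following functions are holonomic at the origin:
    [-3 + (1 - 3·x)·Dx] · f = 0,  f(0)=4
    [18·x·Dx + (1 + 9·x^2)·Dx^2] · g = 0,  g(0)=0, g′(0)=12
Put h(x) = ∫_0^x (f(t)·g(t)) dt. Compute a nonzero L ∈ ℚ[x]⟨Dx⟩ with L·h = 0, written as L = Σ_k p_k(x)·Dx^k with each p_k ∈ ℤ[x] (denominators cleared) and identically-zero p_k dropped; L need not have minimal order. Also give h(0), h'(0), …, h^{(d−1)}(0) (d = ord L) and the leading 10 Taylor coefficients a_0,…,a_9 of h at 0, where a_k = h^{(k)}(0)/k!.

f: a_k = 4, 12, 36, 108, 324, 972, 2916, 8748, 26244, 78732, …
g: a_k = 0, 12, 0, -36, 0, 972/5, 0, -8748/7, 0, 8748, …
h₀=f·g: eliminate ⇒ L₀, order ≤ 1·2.
∫: right-multiply L₀ by Dx.
L = 54·x·Dx + (6 - 18·x + 108·x^2)·Dx^2 + (-1 + 3·x - 9·x^2 + 27·x^3)·Dx^3  (order 3).
h: a_k = 0, 0, 24, 48, 72, 864/5, 2808/5, 50544/35, 110808/35, 295488/35, …
ICs: h(0) = 0, h′(0) = 0, h′′(0) = 48.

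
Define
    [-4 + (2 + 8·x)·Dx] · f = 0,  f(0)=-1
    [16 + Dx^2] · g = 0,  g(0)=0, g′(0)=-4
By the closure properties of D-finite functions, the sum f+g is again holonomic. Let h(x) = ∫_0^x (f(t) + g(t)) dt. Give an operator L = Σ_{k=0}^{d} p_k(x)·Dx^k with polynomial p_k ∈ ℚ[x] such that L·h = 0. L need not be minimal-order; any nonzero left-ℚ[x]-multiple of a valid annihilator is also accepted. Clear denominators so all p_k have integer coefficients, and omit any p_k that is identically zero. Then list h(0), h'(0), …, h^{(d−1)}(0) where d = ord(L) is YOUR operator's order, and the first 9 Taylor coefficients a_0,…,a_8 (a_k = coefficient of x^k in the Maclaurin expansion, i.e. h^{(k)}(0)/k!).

f: a_k = -1, -2, 2, -4, 10, -28, 84, -264, 858, …
g: a_k = 0, -4, 0, 32/3, 0, -128/15, 0, 1024/315, 0, …
Sum ⇒ L₀ = lclm(L_f,L_g) in ℚ(x)⟨Dx⟩.
∫: right-multiply L₀ by Dx.
L = (-224 - 1024·x - 2048·x^2)·Dx + (48 + 704·x + 3072·x^2 + 4096·x^3)·Dx^2 + (-14 - 64·x - 128·x^2)·Dx^3 + (3 + 44·x + 192·x^2 + 256·x^3)·Dx^4  (order 4).
h: a_k = 0, -1, -3, 2/3, 5/3, 2, -274/45, 12, -10267/315, …
ICs: h(0) = 0, h′(0) = -1, h′′(0) = -6, h′′′(0) = 4.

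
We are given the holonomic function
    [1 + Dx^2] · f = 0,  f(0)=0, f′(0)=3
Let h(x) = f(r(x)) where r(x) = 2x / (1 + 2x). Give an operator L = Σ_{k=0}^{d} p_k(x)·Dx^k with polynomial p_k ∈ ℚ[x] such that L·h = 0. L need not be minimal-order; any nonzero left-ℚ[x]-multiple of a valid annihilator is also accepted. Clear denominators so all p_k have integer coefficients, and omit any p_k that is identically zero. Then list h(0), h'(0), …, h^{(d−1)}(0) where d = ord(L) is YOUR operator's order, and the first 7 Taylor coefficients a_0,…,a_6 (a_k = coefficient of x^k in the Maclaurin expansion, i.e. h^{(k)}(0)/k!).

L = 4 + (4 + 24·x + 48·x^2 + 32·x^3)·Dx + (1 + 8·x + 24·x^2 + 32·x^3 + 16·x^4)·Dx^2  (order 2).
h: a_k = 0, 6, -12, 20, -24, 4/5, 120, …
ICs: h(0) = 0, h′(0) = 6.

f: a_k = 0, 3, 0, -1/2, 0, 1/40, 0, …
Substitute x→r, Dx→(1/r')Dx; clear ⇒ L₀.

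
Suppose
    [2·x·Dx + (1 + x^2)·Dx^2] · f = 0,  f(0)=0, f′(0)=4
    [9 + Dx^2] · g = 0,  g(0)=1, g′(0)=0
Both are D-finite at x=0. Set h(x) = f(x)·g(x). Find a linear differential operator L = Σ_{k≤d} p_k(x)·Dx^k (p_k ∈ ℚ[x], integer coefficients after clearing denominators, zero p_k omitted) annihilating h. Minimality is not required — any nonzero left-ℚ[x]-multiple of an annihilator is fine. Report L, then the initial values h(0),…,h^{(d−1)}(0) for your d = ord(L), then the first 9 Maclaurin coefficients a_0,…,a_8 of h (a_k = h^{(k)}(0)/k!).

f: a_k = 0, 4, 0, -4/3, 0, 4/5, 0, -4/7, 0, …
g: a_k = 1, 0, -9/2, 0, 27/8, 0, -81/80, 0, 729/4480, …
Product ⇒ symmetric product L₀, ord ≤ 4.
L = (1170 + 3834·x^2 + 4779·x^4 + 2916·x^6 + 729·x^8) + (396·x + 1044·x^3 + 972·x^5 + 324·x^7)·Dx + (220 + 768·x^2 + 1026·x^4 + 648·x^6 + 162·x^8)·Dx^2 + (44·x + 116·x^3 + 108·x^5 + 36·x^7)·Dx^3 + (10 + 38·x^2 + 55·x^4 + 36·x^6 + 9·x^8)·Dx^4  (order 4).
h: a_k = 0, 4, 0, -58/3, 0, 203/10, 0, -1781/140, 0, …
ICs: h(0) = 0, h′(0) = 4, h′′(0) = 0, h′′′(0) = -116.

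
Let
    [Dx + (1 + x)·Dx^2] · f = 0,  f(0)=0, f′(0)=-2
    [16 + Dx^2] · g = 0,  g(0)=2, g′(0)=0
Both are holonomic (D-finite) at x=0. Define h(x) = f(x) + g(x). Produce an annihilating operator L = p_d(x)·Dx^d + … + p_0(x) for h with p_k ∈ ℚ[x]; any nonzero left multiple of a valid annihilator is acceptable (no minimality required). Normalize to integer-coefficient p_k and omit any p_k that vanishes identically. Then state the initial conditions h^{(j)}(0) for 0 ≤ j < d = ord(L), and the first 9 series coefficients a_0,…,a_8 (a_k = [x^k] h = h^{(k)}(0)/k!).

L = (176 + 256·x + 128·x^2)·Dx + (144 + 400·x + 384·x^2 + 128·x^3)·Dx^2 + (11 + 16·x + 8·x^2)·Dx^3 + (9 + 25·x + 24·x^2 + 8·x^3)·Dx^4  (order 4).
h: a_k = 2, -2, -15, -2/3, 131/6, -2/5, -497/45, -2/7, 4411/1260, …
ICs: h(0) = 2, h′(0) = -2, h′′(0) = -30, h′′′(0) = -4.

f: a_k = 0, -2, 1, -2/3, 1/2, -2/5, 1/3, -2/7, 1/4, …
g: a_k = 2, 0, -16, 0, 64/3, 0, -512/45, 0, 1024/315, …
h₀=f+g: left-lcm gives L₀, ord ≤ 4.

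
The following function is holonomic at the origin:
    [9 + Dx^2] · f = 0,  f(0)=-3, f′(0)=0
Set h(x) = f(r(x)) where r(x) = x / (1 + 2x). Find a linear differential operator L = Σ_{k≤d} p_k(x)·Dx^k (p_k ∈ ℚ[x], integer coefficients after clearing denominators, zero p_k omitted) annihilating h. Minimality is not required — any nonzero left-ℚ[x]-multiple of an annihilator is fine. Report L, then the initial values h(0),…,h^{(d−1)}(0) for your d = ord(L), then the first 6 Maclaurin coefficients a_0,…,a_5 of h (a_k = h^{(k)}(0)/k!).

f: a_k = -3, 0, 27/2, 0, -81/8, 0, …
Change of var in L_f (x↦r) gives L₀.
L = 9 + (4 + 24·x + 48·x^2 + 32·x^3)·Dx + (1 + 8·x + 24·x^2 + 32·x^3 + 16·x^4)·Dx^2  (order 2).
h: a_k = -3, 0, 27/2, -54, 1215/8, -351, …
ICs: h(0) = -3, h′(0) = 0.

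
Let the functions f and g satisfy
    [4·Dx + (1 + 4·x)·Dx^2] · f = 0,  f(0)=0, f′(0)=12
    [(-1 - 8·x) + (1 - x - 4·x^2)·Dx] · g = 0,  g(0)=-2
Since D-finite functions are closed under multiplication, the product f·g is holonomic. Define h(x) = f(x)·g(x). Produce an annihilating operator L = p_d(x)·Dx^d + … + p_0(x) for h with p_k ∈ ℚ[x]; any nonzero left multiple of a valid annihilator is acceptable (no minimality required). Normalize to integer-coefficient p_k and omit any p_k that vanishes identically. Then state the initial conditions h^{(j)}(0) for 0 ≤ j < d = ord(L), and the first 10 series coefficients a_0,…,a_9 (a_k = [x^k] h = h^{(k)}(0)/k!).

L = (12 + 64·x) + (-2 + 28·x + 80·x^2)·Dx + (-1 - 3·x + 8·x^2 + 16·x^3)·Dx^2  (order 2).
h: a_k = 0, -24, 24, -200, 280, -8744/5, 17336/5, -123000/7, 1590728/35, -20957896/105, …
ICs: h(0) = 0, h′(0) = -24.

f: a_k = 0, 12, -24, 64, -192, 3072/5, -2048, 49152/7, -24576, 262144/3, …
g: a_k = -2, -2, -10, -18, -58, -130, -362, -882, -2330, -5858, …
Product ⇒ symmetric product L₀, ord ≤ 2.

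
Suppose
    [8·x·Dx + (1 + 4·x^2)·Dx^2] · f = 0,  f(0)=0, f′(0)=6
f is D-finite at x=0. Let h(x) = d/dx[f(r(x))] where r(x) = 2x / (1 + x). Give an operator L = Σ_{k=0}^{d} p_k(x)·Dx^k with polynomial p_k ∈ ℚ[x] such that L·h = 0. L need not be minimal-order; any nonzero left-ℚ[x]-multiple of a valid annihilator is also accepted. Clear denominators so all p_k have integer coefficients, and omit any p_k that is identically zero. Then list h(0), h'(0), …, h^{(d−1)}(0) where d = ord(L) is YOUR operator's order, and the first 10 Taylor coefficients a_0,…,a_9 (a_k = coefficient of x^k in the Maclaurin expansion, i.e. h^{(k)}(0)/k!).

f: a_k = 0, 6, 0, -8, 0, 96/5, 0, -384/7, 0, 512/3, …
h₀=f(r): pull back L_f along r ⇒ L₀.
h₀' ⇒ L via d/dx closure of L₀.
L = (2 + 34·x) + (1 + 2·x + 17·x^2)·Dx  (order 1).
h: a_k = 12, -24, -156, 720, 1212, -14664, 8724, 231840, -611988, -2717304, …
ICs: h(0) = 12.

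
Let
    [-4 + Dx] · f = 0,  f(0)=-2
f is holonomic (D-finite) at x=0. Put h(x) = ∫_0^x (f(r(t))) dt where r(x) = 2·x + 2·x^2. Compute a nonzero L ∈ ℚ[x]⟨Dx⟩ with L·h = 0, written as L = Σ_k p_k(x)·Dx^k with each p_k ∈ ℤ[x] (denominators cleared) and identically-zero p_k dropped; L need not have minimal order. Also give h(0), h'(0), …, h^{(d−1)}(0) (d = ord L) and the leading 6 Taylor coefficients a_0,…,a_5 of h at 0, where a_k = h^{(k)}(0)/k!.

f: a_k = -2, -8, -16, -64/3, -64/3, -256/15, …
L₀ from L_f via x↦r, Dx↦r'^{-1}Dx.
h=∫₀ˣh₀: take L = L₀·Dx.
L = (-8 - 16·x)·Dx + Dx^2  (order 2).
h: a_k = 0, -2, -8, -80/3, -224/3, -2752/15, …
ICs: h(0) = 0, h′(0) = -2.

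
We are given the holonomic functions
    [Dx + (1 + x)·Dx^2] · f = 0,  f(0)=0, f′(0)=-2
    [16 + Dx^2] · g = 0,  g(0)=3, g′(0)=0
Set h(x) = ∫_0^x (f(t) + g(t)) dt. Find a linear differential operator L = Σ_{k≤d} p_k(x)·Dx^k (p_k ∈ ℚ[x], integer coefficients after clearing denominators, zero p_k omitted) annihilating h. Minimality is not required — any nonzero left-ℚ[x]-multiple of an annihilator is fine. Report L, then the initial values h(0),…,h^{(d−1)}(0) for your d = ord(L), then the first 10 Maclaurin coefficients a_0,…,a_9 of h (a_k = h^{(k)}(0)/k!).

f: a_k = 0, -2, 1, -2/3, 1/2, -2/5, 1/3, -2/7, 1/4, -2/9, …
g: a_k = 3, 0, -24, 0, 32, 0, -256/15, 0, 512/105, 0, …
h₀=f+g: left-lcm gives L₀, ord ≤ 4.
Integrate: L := L₀·Dx.
L = (176 + 256·x + 128·x^2)·Dx^2 + (144 + 400·x + 384·x^2 + 128·x^3)·Dx^3 + (11 + 16·x + 8·x^2)·Dx^4 + (9 + 25·x + 24·x^2 + 8·x^3)·Dx^5  (order 5).
h: a_k = 0, 3, -1, -23/3, -1/6, 13/2, -1/15, -251/105, -1/28, 2153/3780, …
ICs: h(0) = 0, h′(0) = 3, h′′(0) = -2, h′′′(0) = -46, h′′′′(0) = -4.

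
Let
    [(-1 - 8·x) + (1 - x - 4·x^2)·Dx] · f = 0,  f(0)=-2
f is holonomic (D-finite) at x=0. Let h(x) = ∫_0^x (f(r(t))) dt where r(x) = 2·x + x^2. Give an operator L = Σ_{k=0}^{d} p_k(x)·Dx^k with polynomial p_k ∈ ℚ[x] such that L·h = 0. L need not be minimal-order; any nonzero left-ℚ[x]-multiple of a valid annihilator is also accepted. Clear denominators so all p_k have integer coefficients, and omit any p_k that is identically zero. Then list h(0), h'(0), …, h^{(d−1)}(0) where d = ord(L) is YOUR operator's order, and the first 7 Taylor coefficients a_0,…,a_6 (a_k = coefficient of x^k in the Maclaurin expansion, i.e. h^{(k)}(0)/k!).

f: a_k = -2, -2, -10, -18, -58, -130, -362, …
L₀ from L_f via x↦r, Dx↦r'^{-1}Dx.
h=∫₀ˣh₀: take L = L₀·Dx.
L = (2 + 34·x + 48·x^2 + 16·x^3)·Dx + (-1 + 2·x + 17·x^2 + 16·x^3 + 4·x^4)·Dx^2  (order 2).
h: a_k = 0, -2, -2, -14, -46, -1154/5, -3062/3, …
ICs: h(0) = 0, h′(0) = -2.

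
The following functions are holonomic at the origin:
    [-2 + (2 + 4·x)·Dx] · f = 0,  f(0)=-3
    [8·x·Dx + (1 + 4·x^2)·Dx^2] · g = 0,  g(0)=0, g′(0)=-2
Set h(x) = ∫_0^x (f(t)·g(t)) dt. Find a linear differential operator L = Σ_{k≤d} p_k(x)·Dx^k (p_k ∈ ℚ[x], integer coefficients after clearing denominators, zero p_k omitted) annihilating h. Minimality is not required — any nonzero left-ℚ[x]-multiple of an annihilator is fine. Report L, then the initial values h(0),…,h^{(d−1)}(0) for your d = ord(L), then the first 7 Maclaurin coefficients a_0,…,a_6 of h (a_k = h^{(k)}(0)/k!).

f: a_k = -3, -3, 3/2, -3/2, 15/8, -21/8, 63/16, …
g: a_k = 0, -2, 0, 8/3, 0, -32/5, 0, …
f·g: L₀ = L_f ⊗_s L_g, ord ≤ 1·2.
∫: right-multiply L₀ by Dx.
L = (3 - 8·x - 4·x^2)·Dx + (-2 + 4·x + 24·x^2 + 16·x^3)·Dx^2 + (1 + 4·x + 8·x^2 + 16·x^3 + 16·x^4)·Dx^3  (order 3).
h: a_k = 0, 0, 3, 2, -11/4, -1, 389/120, …
ICs: h(0) = 0, h′(0) = 0, h′′(0) = 6.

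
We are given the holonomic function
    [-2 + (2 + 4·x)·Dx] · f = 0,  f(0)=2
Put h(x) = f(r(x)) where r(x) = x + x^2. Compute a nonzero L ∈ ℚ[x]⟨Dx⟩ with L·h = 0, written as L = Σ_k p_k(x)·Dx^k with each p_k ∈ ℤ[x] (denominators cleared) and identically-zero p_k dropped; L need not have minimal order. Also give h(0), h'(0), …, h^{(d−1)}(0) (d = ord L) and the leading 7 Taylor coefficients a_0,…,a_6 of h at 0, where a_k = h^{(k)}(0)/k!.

L = (-1 - 2·x) + (1 + 2·x + 2·x^2)·Dx  (order 1).
h: a_k = 2, 2, 1, -1, 3/4, -1/4, -3/8, …
ICs: h(0) = 2.

f: a_k = 2, 2, -1, 1, -5/4, 7/4, -21/8, …
Substitute x→r, Dx→(1/r')Dx; clear ⇒ L₀.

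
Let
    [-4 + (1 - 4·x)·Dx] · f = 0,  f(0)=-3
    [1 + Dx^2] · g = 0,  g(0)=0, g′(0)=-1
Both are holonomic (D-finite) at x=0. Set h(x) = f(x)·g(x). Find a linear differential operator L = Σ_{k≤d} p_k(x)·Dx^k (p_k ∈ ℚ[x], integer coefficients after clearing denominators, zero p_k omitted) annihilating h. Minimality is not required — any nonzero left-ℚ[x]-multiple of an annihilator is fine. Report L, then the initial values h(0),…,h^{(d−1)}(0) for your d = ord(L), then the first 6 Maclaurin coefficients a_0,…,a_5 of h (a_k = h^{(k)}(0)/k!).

f: a_k = -3, -12, -48, -192, -768, -3072, …
g: a_k = 0, -1, 0, 1/6, 0, -1/120, …
f·g: L₀ = L_f ⊗_s L_g, ord ≤ 1·2.
L = (-1 + 4·x) + 8·Dx + (-1 + 4·x)·Dx^2  (order 2).
h: a_k = 0, 3, 12, 95/2, 190, 30401/40, …
ICs: h(0) = 0, h′(0) = 3.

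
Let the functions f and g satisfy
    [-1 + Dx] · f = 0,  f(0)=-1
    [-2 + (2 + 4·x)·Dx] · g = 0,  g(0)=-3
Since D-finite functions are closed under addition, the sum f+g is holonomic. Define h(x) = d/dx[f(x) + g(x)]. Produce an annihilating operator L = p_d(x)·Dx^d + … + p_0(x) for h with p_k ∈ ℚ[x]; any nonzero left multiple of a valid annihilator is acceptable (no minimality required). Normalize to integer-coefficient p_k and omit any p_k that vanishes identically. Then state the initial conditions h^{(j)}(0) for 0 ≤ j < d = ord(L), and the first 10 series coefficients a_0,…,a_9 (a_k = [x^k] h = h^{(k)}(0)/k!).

f: a_k = -1, -1, -1/2, -1/6, -1/24, -1/120, -1/720, -1/5040, -1/40320, -1/362880, …
g: a_k = -3, -3, 3/2, -3/2, 15/8, -21/8, 63/16, -99/16, 1287/128, -2145/128, …
L₀ := lclm(L_f,L_g); ord L₀ ≤ 1+1.
h₀' ⇒ L via d/dx closure of L₀.
L = (-2 - x) + (1 - 2·x - 2·x^2)·Dx + (1 + 3·x + 2·x^2)·Dx^2  (order 2).
h: a_k = -4, 2, -5, 22/3, -79/6, 1417/60, -15593/360, 101351/1260, -1520269/10080, 51689137/181440, …
ICs: h(0) = -4, h′(0) = 2.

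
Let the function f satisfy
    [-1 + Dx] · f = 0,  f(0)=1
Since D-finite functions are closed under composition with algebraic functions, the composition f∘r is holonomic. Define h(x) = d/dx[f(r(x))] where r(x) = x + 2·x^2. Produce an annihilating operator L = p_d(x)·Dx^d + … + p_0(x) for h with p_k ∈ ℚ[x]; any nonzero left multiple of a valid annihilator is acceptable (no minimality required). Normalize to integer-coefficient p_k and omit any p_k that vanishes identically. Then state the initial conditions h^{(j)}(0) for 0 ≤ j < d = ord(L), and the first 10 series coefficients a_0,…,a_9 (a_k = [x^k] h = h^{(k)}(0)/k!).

f: a_k = 1, 1, 1/2, 1/6, 1/24, 1/120, 1/720, 1/5040, 1/40320, 1/362880, …
L₀ from L_f via x↦r, Dx↦r'^{-1}Dx.
Differentiate: ansatz ord ≤ ord L₀ ⇒ L.
L = (5 + 8·x + 16·x^2) + (-1 - 4·x)·Dx  (order 1).
h: a_k = 1, 5, 13/2, 73/6, 281/24, 1741/120, 1697/144, 57233/5040, 328753/40320, 2389141/362880, …
ICs: h(0) = 1.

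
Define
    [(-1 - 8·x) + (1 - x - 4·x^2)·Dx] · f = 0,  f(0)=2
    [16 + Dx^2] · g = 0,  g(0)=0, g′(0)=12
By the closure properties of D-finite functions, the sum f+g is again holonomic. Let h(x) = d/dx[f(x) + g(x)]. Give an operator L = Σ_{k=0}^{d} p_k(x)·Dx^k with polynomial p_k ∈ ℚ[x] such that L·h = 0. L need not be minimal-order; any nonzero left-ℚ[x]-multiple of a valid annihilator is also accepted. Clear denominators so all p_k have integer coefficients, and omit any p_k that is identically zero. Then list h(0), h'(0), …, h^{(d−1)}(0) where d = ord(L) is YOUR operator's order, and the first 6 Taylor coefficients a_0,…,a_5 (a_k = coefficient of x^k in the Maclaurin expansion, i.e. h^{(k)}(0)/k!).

f: a_k = 2, 2, 10, 18, 58, 130, …
g: a_k = 0, 12, 0, -32, 0, 128/5, …
Sum ⇒ L₀ = lclm(L_f,L_g) in ℚ(x)⟨Dx⟩.
h₀' ⇒ L via d/dx closure of L₀.
L = (6848 + 35072·x + 150784·x^2 + 87040·x^3 + 204800·x^4 + 147456·x^5 + 196608·x^6) + (-560 - 4048·x + 5184·x^2 + 13952·x^3 + 2560·x^4 + 18432·x^5 + 57344·x^6 + 65536·x^7)·Dx + (428 + 2192·x + 9424·x^2 + 5440·x^3 + 12800·x^4 + 9216·x^5 + 12288·x^6)·Dx^2 + (-35 - 253·x + 324·x^2 + 872·x^3 + 160·x^4 + 1152·x^5 + 3584·x^6 + 4096·x^7)·Dx^3  (order 3).
h: a_k = 14, 20, -42, 232, 778, 2172, …
ICs: h(0) = 14, h′(0) = 20, h′′(0) = -84.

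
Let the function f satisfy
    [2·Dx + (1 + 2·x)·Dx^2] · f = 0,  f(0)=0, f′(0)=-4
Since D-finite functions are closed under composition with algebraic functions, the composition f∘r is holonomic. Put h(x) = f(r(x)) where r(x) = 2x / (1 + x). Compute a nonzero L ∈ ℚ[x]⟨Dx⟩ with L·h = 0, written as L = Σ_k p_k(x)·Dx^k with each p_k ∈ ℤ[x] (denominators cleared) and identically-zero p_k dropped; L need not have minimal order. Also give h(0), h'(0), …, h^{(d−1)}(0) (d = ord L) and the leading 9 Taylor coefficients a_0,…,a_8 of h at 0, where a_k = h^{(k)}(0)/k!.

f: a_k = 0, -4, 4, -16/3, 8, -64/5, 64/3, -256/7, 64, …
Substitute x→r, Dx→(1/r')Dx; clear ⇒ L₀.
L = (6 + 10·x)·Dx + (1 + 6·x + 5·x^2)·Dx^2  (order 2).
h: a_k = 0, -8, 24, -248/3, 312, -6248/5, 5208, -156248/7, 97656, …
ICs: h(0) = 0, h′(0) = -8.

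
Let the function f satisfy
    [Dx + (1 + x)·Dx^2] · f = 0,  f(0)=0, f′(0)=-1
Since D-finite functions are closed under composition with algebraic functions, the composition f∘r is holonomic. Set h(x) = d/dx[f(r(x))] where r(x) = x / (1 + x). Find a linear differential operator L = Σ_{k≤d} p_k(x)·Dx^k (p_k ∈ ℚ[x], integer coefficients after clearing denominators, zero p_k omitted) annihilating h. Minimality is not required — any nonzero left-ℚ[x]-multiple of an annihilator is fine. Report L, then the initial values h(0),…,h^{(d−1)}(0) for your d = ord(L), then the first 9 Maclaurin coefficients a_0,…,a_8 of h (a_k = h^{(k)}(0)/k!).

L = (3 + 4·x) + (1 + 3·x + 2·x^2)·Dx  (order 1).
h: a_k = -1, 3, -7, 15, -31, 63, -127, 255, -511, …
ICs: h(0) = -1.

f: a_k = 0, -1, 1/2, -1/3, 1/4, -1/5, 1/6, -1/7, 1/8, …
Substitute x→r, Dx→(1/r')Dx; clear ⇒ L₀.
Derive L from L₀ (diff closure).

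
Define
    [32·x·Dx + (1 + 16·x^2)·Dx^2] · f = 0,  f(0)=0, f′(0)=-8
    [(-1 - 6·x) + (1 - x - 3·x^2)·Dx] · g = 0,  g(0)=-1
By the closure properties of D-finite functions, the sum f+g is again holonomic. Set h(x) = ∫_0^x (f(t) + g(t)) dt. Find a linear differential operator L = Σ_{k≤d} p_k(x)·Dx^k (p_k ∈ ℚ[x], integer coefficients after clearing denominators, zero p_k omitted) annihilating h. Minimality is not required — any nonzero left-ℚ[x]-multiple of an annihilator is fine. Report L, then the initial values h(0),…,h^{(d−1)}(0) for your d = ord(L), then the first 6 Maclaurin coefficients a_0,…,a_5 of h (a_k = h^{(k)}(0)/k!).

L = (128 - 512·x - 10560·x^2 - 25344·x^3 - 95904·x^4 - 41472·x^6)·Dx^2 + (-37 - 208·x + 206·x^2 - 1476·x^3 - 24336·x^4 - 66528·x^5 - 6912·x^6 - 41472·x^7)·Dx^3 + (4 + 21·x + 198·x^2 + 90·x^3 + 1775·x^4 - 4080·x^5 - 6336·x^6 - 2304·x^7 - 6912·x^8)·Dx^4  (order 4).
h: a_k = 0, -1, -9/2, -4/3, 107/12, -19/5, …
ICs: h(0) = 0, h′(0) = -1, h′′(0) = -9, h′′′(0) = -8.

f: a_k = 0, -8, 0, 128/3, 0, -2048/5, …
g: a_k = -1, -1, -4, -7, -19, -40, …
Sum ⇒ L₀ = lclm(L_f,L_g) in ℚ(x)⟨Dx⟩.
h=∫h₀ ⇒ L = L₀·Dx.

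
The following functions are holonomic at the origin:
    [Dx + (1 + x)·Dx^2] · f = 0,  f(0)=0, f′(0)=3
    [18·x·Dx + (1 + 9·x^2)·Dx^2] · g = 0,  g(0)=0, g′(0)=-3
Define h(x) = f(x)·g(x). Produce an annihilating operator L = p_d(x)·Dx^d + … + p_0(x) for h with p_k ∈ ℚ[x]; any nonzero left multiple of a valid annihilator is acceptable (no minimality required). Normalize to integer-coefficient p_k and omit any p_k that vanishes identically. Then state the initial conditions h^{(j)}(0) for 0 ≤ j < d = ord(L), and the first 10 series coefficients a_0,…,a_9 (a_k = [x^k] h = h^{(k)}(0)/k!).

L = (1368 + 2700·x + 37584·x^2 + 95580·x^3 + 87480·x^4 + 37908·x^5 + 26244·x^7)·Dx + (1298 + 9180·x + 54612·x^2 + 194724·x^3 + 324000·x^4 + 271188·x^5 + 102060·x^6 + 78732·x^7 + 91854·x^8)·Dx^2 + (76 + 2848·x + 12096·x^2 + 43992·x^3 + 117288·x^4 + 173016·x^5 + 139968·x^6 + 75816·x^7 + 78732·x^8 + 52488·x^9)·Dx^3 + (37 + 146·x + 901·x^2 + 2808·x^3 + 7362·x^4 + 15228·x^5 + 21546·x^6 + 17496·x^7 + 12393·x^8 + 13122·x^9 + 6561·x^10)·Dx^4  (order 4).
h: a_k = 0, 0, -9, 9/2, 24, -45/4, -693/5, 1353/20, 4464/5, -121959/280, …
ICs: h(0) = 0, h′(0) = 0, h′′(0) = -18, h′′′(0) = 27.

f: a_k = 0, 3, -3/2, 1, -3/4, 3/5, -1/2, 3/7, -3/8, 1/3, …
g: a_k = 0, -3, 0, 9, 0, -243/5, 0, 2187/7, 0, -2187, …
f·g: L₀ = L_f ⊗_s L_g, ord ≤ 2·2.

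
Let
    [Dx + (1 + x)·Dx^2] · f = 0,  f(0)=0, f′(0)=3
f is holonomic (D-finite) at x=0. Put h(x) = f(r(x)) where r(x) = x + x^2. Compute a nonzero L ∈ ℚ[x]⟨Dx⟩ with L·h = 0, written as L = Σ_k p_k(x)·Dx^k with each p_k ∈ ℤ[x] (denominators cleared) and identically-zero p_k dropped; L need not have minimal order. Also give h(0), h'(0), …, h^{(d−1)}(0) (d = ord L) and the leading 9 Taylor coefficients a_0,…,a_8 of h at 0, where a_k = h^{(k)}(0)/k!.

f: a_k = 0, 3, -3/2, 1, -3/4, 3/5, -1/2, 3/7, -3/8, …
Substitute x→r, Dx→(1/r')Dx; clear ⇒ L₀.
L = (-1 + 2·x + 2·x^2)·Dx + (1 + 3·x + 3·x^2 + 2·x^3)·Dx^2  (order 2).
h: a_k = 0, 3, 3/2, -2, 3/4, 3/5, -1, 3/7, 3/8, …
ICs: h(0) = 0, h′(0) = 3.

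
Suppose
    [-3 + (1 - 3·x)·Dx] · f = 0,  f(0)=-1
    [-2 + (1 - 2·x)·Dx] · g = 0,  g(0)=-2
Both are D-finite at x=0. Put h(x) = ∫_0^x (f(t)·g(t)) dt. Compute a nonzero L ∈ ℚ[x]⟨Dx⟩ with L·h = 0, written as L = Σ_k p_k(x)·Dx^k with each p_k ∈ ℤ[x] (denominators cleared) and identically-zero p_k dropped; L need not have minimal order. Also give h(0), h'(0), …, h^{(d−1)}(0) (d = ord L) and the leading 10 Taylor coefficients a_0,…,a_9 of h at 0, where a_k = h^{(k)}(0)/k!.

L = (-5 + 12·x)·Dx + (1 - 5·x + 6·x^2)·Dx^2  (order 2).
h: a_k = 0, 2, 5, 38/3, 65/2, 422/5, 665/3, 4118/7, 6305/4, 38342/9, …
ICs: h(0) = 0, h′(0) = 2.

f: a_k = -1, -3, -9, -27, -81, -243, -729, -2187, -6561, -19683, …
g: a_k = -2, -4, -8, -16, -32, -64, -128, -256, -512, -1024, …
Sym-product of L_f,L_g gives L₀ (≤ ord 1).
Integrate: L := L₀·Dx.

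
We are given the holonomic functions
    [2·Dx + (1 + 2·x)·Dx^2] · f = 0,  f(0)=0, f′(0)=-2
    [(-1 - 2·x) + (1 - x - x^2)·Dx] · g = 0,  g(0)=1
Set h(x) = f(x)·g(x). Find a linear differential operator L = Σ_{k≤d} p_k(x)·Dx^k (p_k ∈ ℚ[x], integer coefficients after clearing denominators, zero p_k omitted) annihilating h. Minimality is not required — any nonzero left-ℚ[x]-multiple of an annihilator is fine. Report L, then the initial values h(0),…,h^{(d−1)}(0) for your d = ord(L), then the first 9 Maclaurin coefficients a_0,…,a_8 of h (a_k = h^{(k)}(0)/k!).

f: a_k = 0, -2, 2, -8/3, 4, -32/5, 32/3, -128/7, 32, …
g: a_k = 1, 1, 2, 3, 5, 8, 13, 21, 34, …
L₀ := L_f ⊗_s L_g (sym. prod.), ord ≤ 2.
L = (4 + 8·x) + (10·x + 10·x^2)·Dx + (-1 - x + 3·x^2 + 2·x^3)·Dx^2  (order 2).
h: a_k = 0, -2, 0, -14/3, -2/3, -176/15, -26/15, -3334/105, -52/35, …
ICs: h(0) = 0, h′(0) = -2.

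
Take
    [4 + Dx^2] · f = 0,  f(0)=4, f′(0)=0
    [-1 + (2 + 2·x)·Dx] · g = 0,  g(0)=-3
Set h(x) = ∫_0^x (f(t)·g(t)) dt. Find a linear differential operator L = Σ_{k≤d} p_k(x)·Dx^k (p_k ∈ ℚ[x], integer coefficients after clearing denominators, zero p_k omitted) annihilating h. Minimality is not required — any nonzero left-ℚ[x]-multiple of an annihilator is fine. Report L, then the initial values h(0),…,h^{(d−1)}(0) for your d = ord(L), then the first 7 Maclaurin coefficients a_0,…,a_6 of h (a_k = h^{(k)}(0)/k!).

L = (19 + 32·x + 16·x^2)·Dx + (-4 - 4·x)·Dx^2 + (4 + 8·x + 4·x^2)·Dx^3  (order 3).
h: a_k = 0, -12, -3, 17/2, 45/16, -337/160, -181/384, …
ICs: h(0) = 0, h′(0) = -12, h′′(0) = -6.

f: a_k = 4, 0, -8, 0, 8/3, 0, -16/45, …
g: a_k = -3, -3/2, 3/8, -3/16, 15/128, -21/256, 63/1024, …
L₀ := L_f ⊗_s L_g (sym. prod.), ord ≤ 2.
h=∫h₀ ⇒ L = L₀·Dx.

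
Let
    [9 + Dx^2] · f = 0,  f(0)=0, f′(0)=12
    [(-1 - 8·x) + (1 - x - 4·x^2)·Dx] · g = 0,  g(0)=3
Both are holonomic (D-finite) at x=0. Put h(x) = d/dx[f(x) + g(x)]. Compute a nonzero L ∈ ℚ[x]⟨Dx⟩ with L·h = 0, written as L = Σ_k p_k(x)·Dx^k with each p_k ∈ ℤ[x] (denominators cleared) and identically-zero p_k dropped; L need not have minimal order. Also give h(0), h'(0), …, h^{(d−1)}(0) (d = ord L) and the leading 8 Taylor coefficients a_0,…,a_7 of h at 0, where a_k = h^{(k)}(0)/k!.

f: a_k = 0, 12, 0, -18, 0, 81/10, 0, -243/140, …
g: a_k = 3, 3, 15, 27, 87, 195, 543, 1323, …
Weyl lclm of L_f,L_g ⇒ L₀ (ord ≤ 3).
Derive L from L₀ (diff closure).
L = (2358 + 13068·x + 57006·x^2 + 38520·x^3 + 83520·x^4 + 31104·x^5 + 41472·x^6) + (-189 - 1413·x + 1251·x^2 + 4203·x^3 + 5580·x^4 + 11952·x^5 + 12096·x^6 + 13824·x^7)·Dx + (262 + 1452·x + 6334·x^2 + 4280·x^3 + 9280·x^4 + 3456·x^5 + 4608·x^6)·Dx^2 + (-21 - 157·x + 139·x^2 + 467·x^3 + 620·x^4 + 1328·x^5 + 1344·x^6 + 1536·x^7)·Dx^3  (order 3).
h: a_k = 15, 30, 27, 348, 2031/2, 3258, 184977/20, 27960, …
ICs: h(0) = 15, h′(0) = 30, h′′(0) = 54.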